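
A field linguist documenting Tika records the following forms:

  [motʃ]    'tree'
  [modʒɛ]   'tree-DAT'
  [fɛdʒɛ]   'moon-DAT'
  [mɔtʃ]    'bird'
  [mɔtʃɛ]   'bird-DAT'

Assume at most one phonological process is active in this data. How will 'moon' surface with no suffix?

The stem for 'tree' ends in [tʃ] in [motʃ] but [dʒ] in [modʒɛ].
The stem 'bird' ([mɔtʃ], [mɔtʃɛ]) shows [tʃ] unchanged in both environments, so [tʃ] cannot be basic with [dʒ] derived before the DAT suffix.
The alternation reflects word-final obstruent devoicing: voiced obstruents become voiceless word-finally. /dʒ/ is underlying.
From [fɛdʒɛ] the stem 'moon' is /fɛdʒ/; word-finally this yields [fɛtʃ].

[fɛtʃ]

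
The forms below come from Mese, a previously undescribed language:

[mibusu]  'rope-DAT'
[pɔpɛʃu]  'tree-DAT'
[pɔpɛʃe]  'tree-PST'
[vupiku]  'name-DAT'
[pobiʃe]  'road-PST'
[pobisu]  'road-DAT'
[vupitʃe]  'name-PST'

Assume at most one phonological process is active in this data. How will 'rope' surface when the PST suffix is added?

[mibuʃe]

The stem for 'road' ends in [ʃ] in [pobiʃe] but [s] in [pobisu].
If /ʃ/ were underlying and a rule turned it into [s] before the DAT suffix, 'tree' would also alternate; but it has [ʃ] in both [pɔpɛʃe] and [pɔpɛʃu].
The underlying segment must be /s/; /k/ and /s/ become palato-alveolar [tʃ] and [ʃ] before a front vowel, yielding [ʃ] there.
The one attested form of 'rope', [mibusu], shows underlying /mibus/. Applying the same rule before a front vowel gives [mibuʃe].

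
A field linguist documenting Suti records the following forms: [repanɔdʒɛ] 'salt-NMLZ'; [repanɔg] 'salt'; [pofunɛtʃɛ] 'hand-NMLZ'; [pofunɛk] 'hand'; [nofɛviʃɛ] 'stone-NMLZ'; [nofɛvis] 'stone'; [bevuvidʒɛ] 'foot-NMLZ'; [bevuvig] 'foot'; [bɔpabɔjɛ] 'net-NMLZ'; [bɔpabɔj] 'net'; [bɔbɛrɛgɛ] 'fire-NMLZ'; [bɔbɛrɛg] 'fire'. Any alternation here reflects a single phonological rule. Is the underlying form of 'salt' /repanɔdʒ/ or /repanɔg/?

'salt' shows [dʒ] ~ [g] at the end of the stem ([repanɔdʒɛ] vs [repanɔg]).
The stem 'fire' ([bɔbɛrɛgɛ], [bɔbɛrɛg]) shows [g] unchanged in both environments, so [g] cannot be basic with [dʒ] derived before the NMLZ suffix.
So /dʒ/ is underlying, and a rule of depalatalization — palato-alveolar /tʃ/, /dʒ/ and /ʃ/ become [k], [g] and [s] when no front vowel follows — gives [g].

/repanɔdʒ/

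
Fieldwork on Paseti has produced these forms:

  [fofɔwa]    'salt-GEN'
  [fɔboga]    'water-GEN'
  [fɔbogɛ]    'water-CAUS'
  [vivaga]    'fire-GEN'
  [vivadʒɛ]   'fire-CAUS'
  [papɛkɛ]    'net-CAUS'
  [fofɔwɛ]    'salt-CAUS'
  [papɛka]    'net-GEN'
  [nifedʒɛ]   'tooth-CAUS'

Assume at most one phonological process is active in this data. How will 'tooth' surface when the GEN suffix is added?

The root 'fire' surfaces as [vivaga] and [vivadʒɛ], with a stem-final [g] ~ [dʒ] alternation.
Compare 'water', with invariant [g] in [fɔboga] and [fɔbogɛ]: an analysis with underlying /g/ and a rule producing [dʒ] before the CAUS suffix would wrongly predict alternation here too.
Therefore /dʒ/ is basic and [g] is derived by depalatalization (palato-alveolar /dʒ/ becomes [g] when no front vowel follows).
From [nifedʒɛ] the stem 'tooth' is /nifedʒ/; when no front vowel follows this yields [nifega].

[nifega]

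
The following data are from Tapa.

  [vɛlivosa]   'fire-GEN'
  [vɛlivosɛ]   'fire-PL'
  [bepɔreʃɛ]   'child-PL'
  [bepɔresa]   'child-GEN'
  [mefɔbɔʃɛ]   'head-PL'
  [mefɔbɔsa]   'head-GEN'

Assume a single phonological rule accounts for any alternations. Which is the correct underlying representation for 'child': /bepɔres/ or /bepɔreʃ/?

The stem for 'child' ends in [s] in [bepɔresa] but [ʃ] in [bepɔreʃɛ].
But 'fire' keeps [s] in both environments ([vɛlivosa], [vɛlivosɛ]), so there is no rule changing /s/ to [ʃ] before the PL suffix.
The alternation reflects depalatalization: palato-alveolar /ʃ/ becomes [s] when no front vowel follows. /ʃ/ is underlying.

/bepɔreʃ/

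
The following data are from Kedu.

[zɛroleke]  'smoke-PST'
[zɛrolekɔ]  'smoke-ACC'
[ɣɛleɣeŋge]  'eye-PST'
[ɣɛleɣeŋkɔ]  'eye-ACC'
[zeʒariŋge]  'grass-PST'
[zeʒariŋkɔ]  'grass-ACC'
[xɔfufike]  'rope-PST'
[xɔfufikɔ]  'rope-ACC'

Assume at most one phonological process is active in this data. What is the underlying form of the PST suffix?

/-ge/

The PST morpheme has two allomorphs, [-ge] and [-ke].
By contrast the ACC suffix keeps its initial [k] throughout — that segment must be underlying.
So the underlying form is /-ge/, and voiced stops become voiceless after a vowel.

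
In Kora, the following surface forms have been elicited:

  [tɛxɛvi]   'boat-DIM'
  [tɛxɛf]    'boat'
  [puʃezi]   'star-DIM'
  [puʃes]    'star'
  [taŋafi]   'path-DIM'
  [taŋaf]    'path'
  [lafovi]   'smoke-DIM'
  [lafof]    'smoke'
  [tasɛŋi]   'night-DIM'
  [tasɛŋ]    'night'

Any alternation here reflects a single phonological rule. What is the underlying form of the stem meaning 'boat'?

/tɛxɛv/

The stem for 'boat' ends in [v] in [tɛxɛvi] but [f] in [tɛxɛf].
Compare 'path', with invariant [f] in [taŋafi] and [taŋaf]: an analysis with underlying /f/ and a rule producing [v] before the DIM suffix would wrongly predict alternation here too.
The alternation reflects word-final obstruent devoicing: voiced obstruents become voiceless word-finally. /v/ is underlying.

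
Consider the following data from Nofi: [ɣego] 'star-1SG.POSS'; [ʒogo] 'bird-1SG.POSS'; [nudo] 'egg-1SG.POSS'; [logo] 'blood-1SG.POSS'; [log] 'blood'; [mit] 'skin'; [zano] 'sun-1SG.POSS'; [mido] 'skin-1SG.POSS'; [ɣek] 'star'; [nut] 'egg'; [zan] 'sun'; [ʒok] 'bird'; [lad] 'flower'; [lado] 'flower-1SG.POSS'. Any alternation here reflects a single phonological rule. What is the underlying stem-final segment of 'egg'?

/t/

The root 'egg' surfaces as [nut] and [nudo], with a stem-final [t] ~ [d] alternation.
But 'flower' keeps [d] in both environments ([lad], [lado]), so there is no rule changing /d/ to [t] in isolation.
Therefore /t/ is basic and [d] is derived by intervocalic voicing (voiceless stops become voiced between vowels).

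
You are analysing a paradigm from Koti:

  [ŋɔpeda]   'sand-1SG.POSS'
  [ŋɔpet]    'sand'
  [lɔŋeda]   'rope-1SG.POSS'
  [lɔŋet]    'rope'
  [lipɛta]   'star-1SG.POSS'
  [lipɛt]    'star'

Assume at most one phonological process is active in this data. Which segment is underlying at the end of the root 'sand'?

In [ŋɔpeda] and [ŋɔpet] the final segment of 'sand' alternates: [d] ~ [t].
But 'star' keeps [t] in both environments ([lipɛta], [lipɛt]), so there is no rule changing /t/ to [d] before the 1SG.POSS suffix.
The alternation reflects word-final obstruent devoicing: voiced obstruents become voiceless word-finally. /d/ is underlying.

/d/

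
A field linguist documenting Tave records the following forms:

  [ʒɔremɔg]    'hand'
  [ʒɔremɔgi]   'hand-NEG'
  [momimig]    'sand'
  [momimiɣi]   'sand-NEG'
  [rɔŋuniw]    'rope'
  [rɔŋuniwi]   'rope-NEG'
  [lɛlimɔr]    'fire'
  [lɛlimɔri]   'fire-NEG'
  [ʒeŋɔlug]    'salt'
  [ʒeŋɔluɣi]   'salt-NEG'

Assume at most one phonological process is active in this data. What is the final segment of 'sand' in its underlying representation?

/ɣ/

'sand' shows [g] ~ [ɣ] at the end of the stem ([momimig] vs [momimiɣi]).
If /g/ were underlying and a rule turned it into [ɣ] before the NEG suffix, 'hand' would also alternate; but it has [g] in both [ʒɔremɔg] and [ʒɔremɔgi].
The underlying segment must be /ɣ/; voiced fricatives become stops word-finally, yielding [g] there.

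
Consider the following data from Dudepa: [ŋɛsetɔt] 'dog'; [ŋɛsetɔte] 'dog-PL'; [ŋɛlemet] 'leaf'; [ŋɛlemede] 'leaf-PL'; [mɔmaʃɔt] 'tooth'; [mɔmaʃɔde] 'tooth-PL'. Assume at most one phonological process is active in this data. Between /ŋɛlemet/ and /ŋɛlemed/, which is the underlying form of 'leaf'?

/ŋɛlemed/

The root 'leaf' surfaces as [ŋɛlemet] and [ŋɛlemede], with a stem-final [t] ~ [d] alternation.
The stem 'dog' ([ŋɛsetɔt], [ŋɛsetɔte]) shows [t] unchanged in both environments, so [t] cannot be basic with [d] derived before the PL suffix.
The alternation reflects word-final obstruent devoicing: voiced obstruents become voiceless word-finally. /d/ is underlying.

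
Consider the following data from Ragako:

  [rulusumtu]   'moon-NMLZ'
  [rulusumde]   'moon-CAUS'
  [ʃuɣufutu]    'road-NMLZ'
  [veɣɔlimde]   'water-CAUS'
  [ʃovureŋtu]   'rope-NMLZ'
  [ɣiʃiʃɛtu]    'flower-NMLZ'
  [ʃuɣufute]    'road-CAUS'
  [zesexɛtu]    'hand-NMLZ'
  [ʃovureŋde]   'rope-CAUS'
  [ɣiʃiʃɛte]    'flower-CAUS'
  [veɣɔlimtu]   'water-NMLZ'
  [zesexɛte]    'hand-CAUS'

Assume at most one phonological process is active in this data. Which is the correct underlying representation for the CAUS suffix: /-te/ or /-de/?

The CAUS suffix surfaces as [-de] and [-te], depending on the final segment of the stem.
By contrast the NMLZ suffix keeps its initial [t] throughout — that segment must be underlying.
So the underlying form is /-de/, and voiced stops become voiceless after a vowel.

/-de/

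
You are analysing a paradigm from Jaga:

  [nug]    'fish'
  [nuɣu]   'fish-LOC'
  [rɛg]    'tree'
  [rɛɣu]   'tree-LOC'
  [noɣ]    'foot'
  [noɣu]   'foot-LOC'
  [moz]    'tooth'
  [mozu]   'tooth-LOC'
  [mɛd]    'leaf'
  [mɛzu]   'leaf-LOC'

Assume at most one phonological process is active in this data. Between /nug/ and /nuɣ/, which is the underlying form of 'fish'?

The stem for 'fish' ends in [g] in [nug] but [ɣ] in [nuɣu].
If /ɣ/ were underlying and a rule turned it into [g] in isolation, 'foot' would also alternate; but it has [ɣ] in both [noɣ] and [noɣu].
The underlying segment must be /g/; voiced stops become fricatives between vowels, yielding [ɣ] there.

/nug/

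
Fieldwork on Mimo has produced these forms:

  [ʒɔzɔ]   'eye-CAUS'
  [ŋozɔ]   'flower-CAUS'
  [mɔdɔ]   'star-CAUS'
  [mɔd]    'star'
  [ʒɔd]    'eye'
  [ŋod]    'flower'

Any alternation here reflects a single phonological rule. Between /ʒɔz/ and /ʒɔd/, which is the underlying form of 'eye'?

/ʒɔz/

The root 'eye' surfaces as [ʒɔzɔ] and [ʒɔd], with a stem-final [z] ~ [d] alternation.
Compare 'star', with invariant [d] in [mɔdɔ] and [mɔd]: an analysis with underlying /d/ and a rule producing [z] before the CAUS suffix would wrongly predict alternation here too.
Therefore /z/ is basic and [d] is derived by word-final hardening (voiced fricatives become stops word-finally).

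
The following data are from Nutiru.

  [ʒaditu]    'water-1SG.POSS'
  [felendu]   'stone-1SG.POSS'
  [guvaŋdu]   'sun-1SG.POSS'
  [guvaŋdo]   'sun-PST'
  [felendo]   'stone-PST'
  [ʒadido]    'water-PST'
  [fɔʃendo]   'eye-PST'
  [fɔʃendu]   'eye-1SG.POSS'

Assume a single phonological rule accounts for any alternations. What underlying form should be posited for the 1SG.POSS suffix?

/-tu/

The 1SG.POSS suffix surfaces as [-du] and [-tu], depending on the final segment of the stem.
By contrast the PST suffix keeps its initial [d] throughout — that segment must be underlying.
The 1SG.POSS suffix is therefore /-tu/ underlyingly, with post-nasal voicing: voiceless stops become voiced after a nasal.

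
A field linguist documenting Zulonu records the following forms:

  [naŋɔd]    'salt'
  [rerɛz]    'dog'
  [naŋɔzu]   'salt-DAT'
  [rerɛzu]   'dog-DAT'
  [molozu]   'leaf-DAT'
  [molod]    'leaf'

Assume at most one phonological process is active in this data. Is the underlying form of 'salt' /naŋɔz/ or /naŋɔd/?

The root 'salt' surfaces as [naŋɔd] and [naŋɔzu], with a stem-final [d] ~ [z] alternation.
If /z/ were underlying and a rule turned it into [d] in isolation, 'dog' would also alternate; but it has [z] in both [rerɛz] and [rerɛzu].
The alternation reflects intervocalic spirantization: voiced stops become fricatives between vowels. /d/ is underlying.

/naŋɔd/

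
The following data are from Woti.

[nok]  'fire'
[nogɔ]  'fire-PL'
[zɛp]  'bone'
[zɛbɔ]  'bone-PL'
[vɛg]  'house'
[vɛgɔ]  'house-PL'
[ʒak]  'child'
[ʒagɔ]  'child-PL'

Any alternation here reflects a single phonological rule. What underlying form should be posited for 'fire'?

In [nok] and [nogɔ] the final segment of 'fire' alternates: [k] ~ [g].
But 'house' keeps [g] in both environments ([vɛg], [vɛgɔ]), so there is no rule changing /g/ to [k] in isolation.
The underlying segment must be /k/; voiceless stops become voiced between vowels, yielding [g] there.
The underlying form of 'fire' is therefore /nok/.

/nok/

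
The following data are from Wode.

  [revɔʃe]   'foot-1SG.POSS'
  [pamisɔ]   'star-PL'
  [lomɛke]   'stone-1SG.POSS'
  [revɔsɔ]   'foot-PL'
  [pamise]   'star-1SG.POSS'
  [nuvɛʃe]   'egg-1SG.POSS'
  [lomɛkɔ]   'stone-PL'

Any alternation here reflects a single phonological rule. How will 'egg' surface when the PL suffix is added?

'foot' shows [s] ~ [ʃ] at the end of the stem ([revɔsɔ] vs [revɔʃe]).
If /s/ were underlying and a rule turned it into [ʃ] before the 1SG.POSS suffix, 'star' would also alternate; but it has [s] in both [pamisɔ] and [pamise].
Therefore /ʃ/ is basic and [s] is derived by depalatalization (palato-alveolar /ʃ/ becomes [s] when no front vowel follows).
The one attested form of 'egg', [nuvɛʃe], shows underlying /nuvɛʃ/. Applying the same rule when no front vowel follows gives [nuvɛsɔ].

[nuvɛsɔ]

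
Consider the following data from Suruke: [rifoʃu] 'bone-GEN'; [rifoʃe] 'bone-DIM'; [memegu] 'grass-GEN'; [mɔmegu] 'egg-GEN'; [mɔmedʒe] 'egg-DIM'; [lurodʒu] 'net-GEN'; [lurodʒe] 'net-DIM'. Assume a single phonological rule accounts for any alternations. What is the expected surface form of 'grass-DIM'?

[memedʒe]

The root 'egg' surfaces as [mɔmegu] and [mɔmedʒe], with a stem-final [g] ~ [dʒ] alternation.
If /dʒ/ were underlying and a rule turned it into [g] before the GEN suffix, 'net' would also alternate; but it has [dʒ] in both [lurodʒu] and [lurodʒe].
Therefore /g/ is basic and [dʒ] is derived by palatalization before a front vowel (/g/ becomes palato-alveolar [dʒ] before a front vowel).
From [memegu] the stem 'grass' is /memeg/; before a front vowel this yields [memedʒe].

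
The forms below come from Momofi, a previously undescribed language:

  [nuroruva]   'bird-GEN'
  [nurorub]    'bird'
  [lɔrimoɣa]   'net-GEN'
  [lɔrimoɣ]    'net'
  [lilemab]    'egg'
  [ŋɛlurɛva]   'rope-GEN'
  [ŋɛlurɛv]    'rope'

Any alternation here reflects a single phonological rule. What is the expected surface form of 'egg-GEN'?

The root 'bird' surfaces as [nuroruva] and [nurorub], with a stem-final [v] ~ [b] alternation.
But 'rope' keeps [v] in both environments ([ŋɛlurɛva], [ŋɛlurɛv]), so there is no rule changing /v/ to [b] in isolation.
Therefore /b/ is basic and [v] is derived by intervocalic spirantization (voiced stops become fricatives between vowels).
The one attested form of 'egg', [lilemab], shows underlying /lilemab/. Applying the same rule between vowels gives [lilemava].

[lilemava]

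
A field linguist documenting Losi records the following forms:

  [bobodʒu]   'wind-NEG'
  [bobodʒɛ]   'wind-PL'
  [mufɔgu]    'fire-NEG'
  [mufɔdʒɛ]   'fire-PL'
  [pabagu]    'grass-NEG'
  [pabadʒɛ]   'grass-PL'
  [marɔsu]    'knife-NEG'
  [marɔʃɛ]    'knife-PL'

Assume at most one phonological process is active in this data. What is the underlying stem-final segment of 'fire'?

/g/

The root 'fire' surfaces as [mufɔgu] and [mufɔdʒɛ], with a stem-final [g] ~ [dʒ] alternation.
The stem 'wind' ([bobodʒu], [bobodʒɛ]) shows [dʒ] unchanged in both environments, so [dʒ] cannot be basic with [g] derived before the NEG suffix.
The alternation reflects palatalization before a front vowel: /g/ and /s/ become palato-alveolar [dʒ] and [ʃ] before a front vowel. /g/ is underlying.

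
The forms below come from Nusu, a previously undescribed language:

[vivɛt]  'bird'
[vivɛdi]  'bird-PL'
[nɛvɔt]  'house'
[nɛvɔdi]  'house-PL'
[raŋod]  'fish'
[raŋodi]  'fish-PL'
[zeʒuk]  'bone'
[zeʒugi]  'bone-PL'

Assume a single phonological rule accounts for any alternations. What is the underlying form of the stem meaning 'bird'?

The root 'bird' surfaces as [vivɛt] and [vivɛdi], with a stem-final [t] ~ [d] alternation.
But 'fish' keeps [d] in both environments ([raŋod], [raŋodi]), so there is no rule changing /d/ to [t] in isolation.
So /t/ is underlying, and a rule of intervocalic voicing — voiceless stops become voiced between vowels — gives [d].

/vivɛt/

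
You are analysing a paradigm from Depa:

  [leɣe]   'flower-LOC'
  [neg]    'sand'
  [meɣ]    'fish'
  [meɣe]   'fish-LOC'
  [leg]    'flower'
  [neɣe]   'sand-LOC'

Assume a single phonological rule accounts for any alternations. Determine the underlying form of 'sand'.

/neg/

The root 'sand' surfaces as [neɣe] and [neg], with a stem-final [ɣ] ~ [g] alternation.
Compare 'fish', with invariant [ɣ] in [meɣe] and [meɣ]: an analysis with underlying /ɣ/ and a rule producing [g] in isolation would wrongly predict alternation here too.
The underlying segment must be /g/; voiced stops become fricatives between vowels, yielding [ɣ] there.
Hence 'sand' is /neg/ underlyingly.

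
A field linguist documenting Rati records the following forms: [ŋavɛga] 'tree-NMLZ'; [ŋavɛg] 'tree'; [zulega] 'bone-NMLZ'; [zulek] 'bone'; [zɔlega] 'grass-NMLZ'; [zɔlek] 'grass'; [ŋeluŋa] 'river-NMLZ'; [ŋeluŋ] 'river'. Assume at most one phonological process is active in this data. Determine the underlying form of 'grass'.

/zɔlek/

In [zɔlega] and [zɔlek] the final segment of 'grass' alternates: [g] ~ [k].
If /g/ were underlying and a rule turned it into [k] in isolation, 'tree' would also alternate; but it has [g] in both [ŋavɛga] and [ŋavɛg].
So /k/ is underlying, and a rule of intervocalic voicing — voiceless stops become voiced between vowels — gives [g].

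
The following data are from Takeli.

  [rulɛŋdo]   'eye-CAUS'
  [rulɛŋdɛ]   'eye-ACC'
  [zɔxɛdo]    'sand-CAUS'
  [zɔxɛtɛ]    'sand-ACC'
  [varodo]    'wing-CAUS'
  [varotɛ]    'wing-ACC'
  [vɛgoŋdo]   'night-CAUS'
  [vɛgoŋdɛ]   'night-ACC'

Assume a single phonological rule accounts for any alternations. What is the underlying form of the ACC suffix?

The ACC suffix surfaces as [-dɛ] and [-tɛ], depending on the final segment of the stem.
By contrast the CAUS suffix keeps its initial [d] throughout — that segment must be underlying.
The ACC suffix is therefore /-tɛ/ underlyingly, with post-nasal voicing: voiceless stops become voiced after a nasal.

/-tɛ/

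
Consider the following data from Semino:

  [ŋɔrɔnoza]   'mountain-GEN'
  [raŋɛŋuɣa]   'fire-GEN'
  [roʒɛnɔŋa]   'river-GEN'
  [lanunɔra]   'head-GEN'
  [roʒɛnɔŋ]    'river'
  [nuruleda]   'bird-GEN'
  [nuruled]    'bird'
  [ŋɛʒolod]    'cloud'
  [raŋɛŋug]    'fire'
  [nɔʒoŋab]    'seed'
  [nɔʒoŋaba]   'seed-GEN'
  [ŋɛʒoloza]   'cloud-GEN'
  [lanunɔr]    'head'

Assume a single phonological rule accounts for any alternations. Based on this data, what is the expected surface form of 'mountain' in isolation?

[ŋɔrɔnod]

The stem for 'cloud' ends in [d] in [ŋɛʒolod] but [z] in [ŋɛʒoloza].
But 'bird' keeps [d] in both environments ([nuruled], [nuruleda]), so there is no rule changing /d/ to [z] before the GEN suffix.
So /z/ is underlying, and a rule of word-final hardening — voiced fricatives become stops word-finally — gives [d].
The one attested form of 'mountain', [ŋɔrɔnoza], shows underlying /ŋɔrɔnoz/. Applying the same rule word-finally gives [ŋɔrɔnod].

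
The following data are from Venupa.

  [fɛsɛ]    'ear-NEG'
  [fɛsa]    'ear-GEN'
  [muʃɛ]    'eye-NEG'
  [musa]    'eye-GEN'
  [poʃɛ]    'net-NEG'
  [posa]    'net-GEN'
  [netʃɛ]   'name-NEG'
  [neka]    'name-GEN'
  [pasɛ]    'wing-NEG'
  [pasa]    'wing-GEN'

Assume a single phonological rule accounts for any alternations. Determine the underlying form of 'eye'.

The root 'eye' surfaces as [muʃɛ] and [musa], with a stem-final [ʃ] ~ [s] alternation.
Compare 'wing', with invariant [s] in [pasɛ] and [pasa]: an analysis with underlying /s/ and a rule producing [ʃ] before the NEG suffix would wrongly predict alternation here too.
So /ʃ/ is underlying, and a rule of depalatalization — palato-alveolar /tʃ/ and /ʃ/ become [k] and [s] when no front vowel follows — gives [s].

/muʃ/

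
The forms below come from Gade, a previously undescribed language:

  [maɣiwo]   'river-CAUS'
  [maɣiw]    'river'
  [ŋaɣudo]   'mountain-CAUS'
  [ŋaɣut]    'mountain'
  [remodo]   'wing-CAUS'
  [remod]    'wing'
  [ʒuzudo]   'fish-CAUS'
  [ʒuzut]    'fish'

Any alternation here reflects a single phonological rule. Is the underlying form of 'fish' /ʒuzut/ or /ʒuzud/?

The root 'fish' surfaces as [ʒuzudo] and [ʒuzut], with a stem-final [d] ~ [t] alternation.
If /d/ were underlying and a rule turned it into [t] in isolation, 'wing' would also alternate; but it has [d] in both [remodo] and [remod].
So /t/ is underlying, and a rule of intervocalic voicing — voiceless stops become voiced between vowels — gives [d].

/ʒuzut/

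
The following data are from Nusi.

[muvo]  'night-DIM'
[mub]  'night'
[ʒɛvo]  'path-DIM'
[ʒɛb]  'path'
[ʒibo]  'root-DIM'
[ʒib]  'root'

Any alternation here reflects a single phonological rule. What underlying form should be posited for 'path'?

The root 'path' surfaces as [ʒɛvo] and [ʒɛb], with a stem-final [v] ~ [b] alternation.
The stem 'root' ([ʒibo], [ʒib]) shows [b] unchanged in both environments, so [b] cannot be basic with [v] derived before the DIM suffix.
The underlying segment must be /v/; voiced fricatives become stops word-finally, yielding [b] there.
The underlying form of 'path' is therefore /ʒɛv/.

/ʒɛv/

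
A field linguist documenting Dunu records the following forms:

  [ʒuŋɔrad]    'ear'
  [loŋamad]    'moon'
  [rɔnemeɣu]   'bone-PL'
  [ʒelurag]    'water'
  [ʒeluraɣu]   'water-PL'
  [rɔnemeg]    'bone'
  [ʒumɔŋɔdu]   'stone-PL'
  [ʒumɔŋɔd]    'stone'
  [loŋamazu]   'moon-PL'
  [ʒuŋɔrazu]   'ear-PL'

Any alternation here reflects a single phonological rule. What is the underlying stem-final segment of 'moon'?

'moon' shows [z] ~ [d] at the end of the stem ([loŋamazu] vs [loŋamad]).
Compare 'stone', with invariant [d] in [ʒumɔŋɔdu] and [ʒumɔŋɔd]: an analysis with underlying /d/ and a rule producing [z] before the PL suffix would wrongly predict alternation here too.
Therefore /z/ is basic and [d] is derived by word-final hardening (voiced fricatives become stops word-finally).

/z/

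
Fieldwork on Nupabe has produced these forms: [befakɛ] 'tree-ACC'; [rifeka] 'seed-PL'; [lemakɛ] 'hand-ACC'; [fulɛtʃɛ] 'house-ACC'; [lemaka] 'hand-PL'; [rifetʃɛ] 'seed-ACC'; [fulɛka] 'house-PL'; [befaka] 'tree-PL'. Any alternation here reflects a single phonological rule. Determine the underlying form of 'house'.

'house' shows [tʃ] ~ [k] at the end of the stem ([fulɛtʃɛ] vs [fulɛka]).
If /k/ were underlying and a rule turned it into [tʃ] before the ACC suffix, 'hand' would also alternate; but it has [k] in both [lemakɛ] and [lemaka].
Therefore /tʃ/ is basic and [k] is derived by depalatalization (palato-alveolar /tʃ/ becomes [k] when no front vowel follows).
Hence 'house' is /fulɛtʃ/ underlyingly.

/fulɛtʃ/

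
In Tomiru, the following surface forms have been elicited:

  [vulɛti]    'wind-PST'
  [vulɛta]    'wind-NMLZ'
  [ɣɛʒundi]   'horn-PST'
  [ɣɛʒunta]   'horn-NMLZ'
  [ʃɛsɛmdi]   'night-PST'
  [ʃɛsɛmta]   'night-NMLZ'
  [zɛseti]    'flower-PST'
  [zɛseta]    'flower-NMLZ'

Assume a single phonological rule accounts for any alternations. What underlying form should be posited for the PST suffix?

/-di/

The PST suffix surfaces as [-di] and [-ti], depending on the final segment of the stem.
By contrast the NMLZ suffix keeps its initial [t] throughout — that segment must be underlying.
So the underlying form is /-di/, and voiced stops become voiceless after a vowel.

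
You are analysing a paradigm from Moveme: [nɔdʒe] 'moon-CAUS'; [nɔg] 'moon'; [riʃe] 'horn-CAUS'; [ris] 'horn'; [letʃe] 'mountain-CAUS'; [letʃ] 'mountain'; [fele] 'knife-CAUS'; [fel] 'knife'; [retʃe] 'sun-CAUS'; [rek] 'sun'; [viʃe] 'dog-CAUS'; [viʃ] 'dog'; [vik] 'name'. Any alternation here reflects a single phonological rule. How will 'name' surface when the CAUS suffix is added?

[vitʃe]

The root 'sun' surfaces as [retʃe] and [rek], with a stem-final [tʃ] ~ [k] alternation.
But 'mountain' keeps [tʃ] in both environments ([letʃe], [letʃ]), so there is no rule changing /tʃ/ to [k] in isolation.
Therefore /k/ is basic and [tʃ] is derived by palatalization before a front vowel (/k/, /g/ and /s/ become palato-alveolar [tʃ], [dʒ] and [ʃ] before a front vowel).
The one attested form of 'name', [vik], shows underlying /vik/. Applying the same rule before a front vowel gives [vitʃe].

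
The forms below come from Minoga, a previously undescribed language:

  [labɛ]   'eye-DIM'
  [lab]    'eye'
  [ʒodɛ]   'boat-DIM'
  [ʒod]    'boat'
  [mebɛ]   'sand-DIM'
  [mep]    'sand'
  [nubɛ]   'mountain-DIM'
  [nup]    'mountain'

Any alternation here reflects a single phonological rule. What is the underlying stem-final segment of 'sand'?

/p/

In [mebɛ] and [mep] the final segment of 'sand' alternates: [b] ~ [p].
But 'eye' keeps [b] in both environments ([labɛ], [lab]), so there is no rule changing /b/ to [p] in isolation.
So /p/ is underlying, and a rule of intervocalic voicing — voiceless stops become voiced between vowels — gives [b].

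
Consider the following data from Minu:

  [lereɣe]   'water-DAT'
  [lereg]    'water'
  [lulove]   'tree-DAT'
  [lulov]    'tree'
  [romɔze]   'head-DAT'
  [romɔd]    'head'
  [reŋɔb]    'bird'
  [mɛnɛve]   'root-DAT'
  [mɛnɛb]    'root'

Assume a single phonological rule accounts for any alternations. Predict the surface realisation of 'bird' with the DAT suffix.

[reŋɔve]

'root' shows [v] ~ [b] at the end of the stem ([mɛnɛve] vs [mɛnɛb]).
The stem 'tree' ([lulove], [lulov]) shows [v] unchanged in both environments, so [v] cannot be basic with [b] derived in isolation.
Therefore /b/ is basic and [v] is derived by intervocalic spirantization (voiced stops become fricatives between vowels).
From [reŋɔb] the stem 'bird' is /reŋɔb/; between vowels this yields [reŋɔve].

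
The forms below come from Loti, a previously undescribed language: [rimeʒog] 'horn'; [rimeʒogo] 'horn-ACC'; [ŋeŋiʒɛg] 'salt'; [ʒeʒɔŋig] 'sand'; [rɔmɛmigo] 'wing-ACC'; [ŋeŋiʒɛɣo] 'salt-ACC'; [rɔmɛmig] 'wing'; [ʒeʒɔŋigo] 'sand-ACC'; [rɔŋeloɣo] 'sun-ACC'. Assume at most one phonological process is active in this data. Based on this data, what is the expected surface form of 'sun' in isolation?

[rɔŋelog]

The root 'salt' surfaces as [ŋeŋiʒɛɣo] and [ŋeŋiʒɛg], with a stem-final [ɣ] ~ [g] alternation.
But 'sand' keeps [g] in both environments ([ʒeʒɔŋigo], [ʒeʒɔŋig]), so there is no rule changing /g/ to [ɣ] before the ACC suffix.
The alternation reflects word-final hardening: voiced fricatives become stops word-finally. /ɣ/ is underlying.
From [rɔŋeloɣo] the stem 'sun' is /rɔŋeloɣ/; word-finally this yields [rɔŋelog].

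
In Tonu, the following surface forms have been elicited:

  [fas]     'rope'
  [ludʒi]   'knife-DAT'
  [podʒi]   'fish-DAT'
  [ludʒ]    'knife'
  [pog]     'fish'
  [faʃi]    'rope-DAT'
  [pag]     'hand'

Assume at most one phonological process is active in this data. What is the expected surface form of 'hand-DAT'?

[padʒi]

The stem for 'fish' ends in [g] in [pog] but [dʒ] in [podʒi].
The stem 'knife' ([ludʒ], [ludʒi]) shows [dʒ] unchanged in both environments, so [dʒ] cannot be basic with [g] derived in isolation.
The alternation reflects palatalization before a front vowel: /g/ and /s/ become palato-alveolar [dʒ] and [ʃ] before a front vowel. /g/ is underlying.
The one attested form of 'hand', [pag], shows underlying /pag/. Applying the same rule before a front vowel gives [padʒi].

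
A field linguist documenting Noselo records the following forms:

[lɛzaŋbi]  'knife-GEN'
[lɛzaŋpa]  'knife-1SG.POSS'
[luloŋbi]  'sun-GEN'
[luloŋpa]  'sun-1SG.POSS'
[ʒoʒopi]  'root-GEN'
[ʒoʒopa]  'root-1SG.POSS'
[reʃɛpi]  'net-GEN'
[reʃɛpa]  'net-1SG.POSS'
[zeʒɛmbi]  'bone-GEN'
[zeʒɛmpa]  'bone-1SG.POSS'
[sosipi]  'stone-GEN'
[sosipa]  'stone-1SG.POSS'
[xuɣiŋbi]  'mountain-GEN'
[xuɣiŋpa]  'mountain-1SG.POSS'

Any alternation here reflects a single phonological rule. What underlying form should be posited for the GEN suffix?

The GEN morpheme has two allomorphs, [-bi] and [-pi].
By contrast the 1SG.POSS suffix keeps its initial [p] throughout — that segment must be underlying.
So the underlying form is /-bi/, and voiced stops become voiceless after a vowel.

/-bi/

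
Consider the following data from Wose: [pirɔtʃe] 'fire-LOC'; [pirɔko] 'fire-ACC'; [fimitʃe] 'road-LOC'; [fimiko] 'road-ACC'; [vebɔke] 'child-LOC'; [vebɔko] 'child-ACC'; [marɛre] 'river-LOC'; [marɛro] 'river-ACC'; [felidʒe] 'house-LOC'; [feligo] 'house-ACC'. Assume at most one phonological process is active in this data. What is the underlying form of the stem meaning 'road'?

The stem for 'road' ends in [tʃ] in [fimitʃe] but [k] in [fimiko].
Compare 'child', with invariant [k] in [vebɔke] and [vebɔko]: an analysis with underlying /k/ and a rule producing [tʃ] before the LOC suffix would wrongly predict alternation here too.
The underlying segment must be /tʃ/; palato-alveolar /tʃ/ and /dʒ/ become [k] and [g] when no front vowel follows, yielding [k] there.

/fimitʃ/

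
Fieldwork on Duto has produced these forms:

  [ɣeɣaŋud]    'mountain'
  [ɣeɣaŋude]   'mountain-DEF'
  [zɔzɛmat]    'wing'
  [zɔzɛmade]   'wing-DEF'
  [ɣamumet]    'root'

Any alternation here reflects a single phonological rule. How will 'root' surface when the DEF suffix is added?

In [zɔzɛmat] and [zɔzɛmade] the final segment of 'wing' alternates: [t] ~ [d].
The stem 'mountain' ([ɣeɣaŋud], [ɣeɣaŋude]) shows [d] unchanged in both environments, so [d] cannot be basic with [t] derived in isolation.
The alternation reflects intervocalic voicing: voiceless stops become voiced between vowels. /t/ is underlying.
The one attested form of 'root', [ɣamumet], shows underlying /ɣamumet/. Applying the same rule between vowels gives [ɣamumede].

[ɣamumede]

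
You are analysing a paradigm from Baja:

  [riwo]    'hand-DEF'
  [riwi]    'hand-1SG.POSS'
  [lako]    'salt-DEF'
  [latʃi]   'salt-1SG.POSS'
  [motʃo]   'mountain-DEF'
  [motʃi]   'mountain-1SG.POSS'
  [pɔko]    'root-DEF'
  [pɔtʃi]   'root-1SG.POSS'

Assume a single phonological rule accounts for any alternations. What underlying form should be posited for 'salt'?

The root 'salt' surfaces as [lako] and [latʃi], with a stem-final [k] ~ [tʃ] alternation.
But 'mountain' keeps [tʃ] in both environments ([motʃo], [motʃi]), so there is no rule changing /tʃ/ to [k] before the DEF suffix.
So /k/ is underlying, and a rule of palatalization before a front vowel — /k/ becomes palato-alveolar [tʃ] before a front vowel — gives [tʃ].
The underlying form of 'salt' is therefore /lak/.

/lak/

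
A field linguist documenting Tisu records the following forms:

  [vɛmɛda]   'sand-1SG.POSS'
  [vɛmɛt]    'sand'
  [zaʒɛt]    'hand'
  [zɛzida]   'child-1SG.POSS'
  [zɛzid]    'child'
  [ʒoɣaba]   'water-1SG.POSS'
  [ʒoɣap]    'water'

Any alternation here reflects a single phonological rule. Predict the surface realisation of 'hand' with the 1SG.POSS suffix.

[zaʒɛda]

The root 'sand' surfaces as [vɛmɛda] and [vɛmɛt], with a stem-final [d] ~ [t] alternation.
The stem 'child' ([zɛzida], [zɛzid]) shows [d] unchanged in both environments, so [d] cannot be basic with [t] derived in isolation.
So /t/ is underlying, and a rule of intervocalic voicing — voiceless stops become voiced between vowels — gives [d].
The one attested form of 'hand', [zaʒɛt], shows underlying /zaʒɛt/. Applying the same rule between vowels gives [zaʒɛda].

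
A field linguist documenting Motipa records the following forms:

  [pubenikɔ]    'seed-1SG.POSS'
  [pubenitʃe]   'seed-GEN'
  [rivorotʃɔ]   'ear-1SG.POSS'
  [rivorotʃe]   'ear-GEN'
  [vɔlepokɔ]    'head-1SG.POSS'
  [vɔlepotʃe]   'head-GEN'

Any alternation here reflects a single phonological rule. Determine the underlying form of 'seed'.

In [pubenikɔ] and [pubenitʃe] the final segment of 'seed' alternates: [k] ~ [tʃ].
The stem 'ear' ([rivorotʃɔ], [rivorotʃe]) shows [tʃ] unchanged in both environments, so [tʃ] cannot be basic with [k] derived before the 1SG.POSS suffix.
So /k/ is underlying, and a rule of palatalization before a front vowel — /k/ becomes palato-alveolar [tʃ] before a front vowel — gives [tʃ].
The underlying form of 'seed' is therefore /pubenik/.

/pubenik/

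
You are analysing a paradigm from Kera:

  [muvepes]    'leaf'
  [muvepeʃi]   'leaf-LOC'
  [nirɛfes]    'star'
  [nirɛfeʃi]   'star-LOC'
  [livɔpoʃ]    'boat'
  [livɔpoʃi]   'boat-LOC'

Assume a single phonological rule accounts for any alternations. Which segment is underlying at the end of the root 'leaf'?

/s/

'leaf' shows [s] ~ [ʃ] at the end of the stem ([muvepes] vs [muvepeʃi]).
If /ʃ/ were underlying and a rule turned it into [s] in isolation, 'boat' would also alternate; but it has [ʃ] in both [livɔpoʃ] and [livɔpoʃi].
The underlying segment must be /s/; /s/ becomes palato-alveolar [ʃ] before a front vowel, yielding [ʃ] there.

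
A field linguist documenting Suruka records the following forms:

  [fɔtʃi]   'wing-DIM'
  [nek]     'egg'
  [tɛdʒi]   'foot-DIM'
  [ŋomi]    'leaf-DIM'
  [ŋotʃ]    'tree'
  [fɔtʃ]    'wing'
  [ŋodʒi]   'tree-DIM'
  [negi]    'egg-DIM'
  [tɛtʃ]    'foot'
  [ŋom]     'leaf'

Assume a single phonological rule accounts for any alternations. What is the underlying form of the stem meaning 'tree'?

'tree' shows [dʒ] ~ [tʃ] at the end of the stem ([ŋodʒi] vs [ŋotʃ]).
The stem 'wing' ([fɔtʃi], [fɔtʃ]) shows [tʃ] unchanged in both environments, so [tʃ] cannot be basic with [dʒ] derived before the DIM suffix.
So /dʒ/ is underlying, and a rule of word-final obstruent devoicing — voiced obstruents become voiceless word-finally — gives [tʃ].

/ŋodʒ/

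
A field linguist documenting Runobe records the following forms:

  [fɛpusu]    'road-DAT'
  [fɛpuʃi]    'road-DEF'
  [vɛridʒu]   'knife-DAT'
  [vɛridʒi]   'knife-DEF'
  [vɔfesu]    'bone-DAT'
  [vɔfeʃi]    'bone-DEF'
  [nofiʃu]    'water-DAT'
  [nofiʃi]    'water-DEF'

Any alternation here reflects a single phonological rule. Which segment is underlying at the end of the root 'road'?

The stem for 'road' ends in [s] in [fɛpusu] but [ʃ] in [fɛpuʃi].
If /ʃ/ were underlying and a rule turned it into [s] before the DAT suffix, 'water' would also alternate; but it has [ʃ] in both [nofiʃu] and [nofiʃi].
The underlying segment must be /s/; /s/ becomes palato-alveolar [ʃ] before a front vowel, yielding [ʃ] there.

/s/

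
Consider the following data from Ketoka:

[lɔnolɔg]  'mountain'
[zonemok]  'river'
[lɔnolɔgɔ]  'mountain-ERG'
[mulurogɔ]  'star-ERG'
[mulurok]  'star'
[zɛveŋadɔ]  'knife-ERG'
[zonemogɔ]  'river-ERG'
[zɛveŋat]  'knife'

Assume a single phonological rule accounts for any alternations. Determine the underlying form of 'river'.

/zonemok/

The stem for 'river' ends in [g] in [zonemogɔ] but [k] in [zonemok].
If /g/ were underlying and a rule turned it into [k] in isolation, 'mountain' would also alternate; but it has [g] in both [lɔnolɔgɔ] and [lɔnolɔg].
The underlying segment must be /k/; voiceless stops become voiced between vowels, yielding [g] there.
So 'river' = /zonemok/.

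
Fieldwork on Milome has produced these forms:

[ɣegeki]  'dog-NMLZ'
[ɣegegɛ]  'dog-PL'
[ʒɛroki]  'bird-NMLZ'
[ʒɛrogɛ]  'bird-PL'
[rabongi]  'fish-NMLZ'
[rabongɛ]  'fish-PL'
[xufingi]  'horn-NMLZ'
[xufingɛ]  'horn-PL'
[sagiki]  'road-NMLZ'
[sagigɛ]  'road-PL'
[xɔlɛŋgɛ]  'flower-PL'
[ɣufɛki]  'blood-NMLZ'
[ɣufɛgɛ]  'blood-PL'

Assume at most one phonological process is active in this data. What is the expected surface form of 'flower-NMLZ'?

The NMLZ suffix surfaces as [-gi] and [-ki], depending on the final segment of the stem.
The PL suffix, which begins with [g], is invariant after every stem; so [g] is not altered by any rule here.
The NMLZ suffix is therefore /-ki/ underlyingly, with post-nasal voicing: voiceless stops become voiced after a nasal.
After 'flower', which ends in a nasal, the suffix surfaces as [-gi], giving [xɔlɛŋgi].

[xɔlɛŋgi]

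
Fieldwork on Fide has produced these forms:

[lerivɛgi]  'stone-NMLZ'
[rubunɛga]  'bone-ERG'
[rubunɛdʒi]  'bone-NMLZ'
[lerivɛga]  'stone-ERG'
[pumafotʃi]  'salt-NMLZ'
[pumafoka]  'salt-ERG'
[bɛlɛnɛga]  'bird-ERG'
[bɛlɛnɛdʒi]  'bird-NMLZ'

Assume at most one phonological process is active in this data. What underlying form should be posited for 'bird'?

In [bɛlɛnɛga] and [bɛlɛnɛdʒi] the final segment of 'bird' alternates: [g] ~ [dʒ].
Compare 'stone', with invariant [g] in [lerivɛga] and [lerivɛgi]: an analysis with underlying /g/ and a rule producing [dʒ] before the NMLZ suffix would wrongly predict alternation here too.
The underlying segment must be /dʒ/; palato-alveolar /tʃ/ and /dʒ/ become [k] and [g] when no front vowel follows, yielding [g] there.

/bɛlɛnɛdʒ/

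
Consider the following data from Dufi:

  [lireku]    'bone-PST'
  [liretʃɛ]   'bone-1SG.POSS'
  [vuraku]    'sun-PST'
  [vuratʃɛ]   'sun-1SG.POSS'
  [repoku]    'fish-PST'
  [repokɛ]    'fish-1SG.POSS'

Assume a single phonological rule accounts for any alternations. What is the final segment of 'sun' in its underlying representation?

/tʃ/

The stem for 'sun' ends in [k] in [vuraku] but [tʃ] in [vuratʃɛ].
But 'fish' keeps [k] in both environments ([repoku], [repokɛ]), so there is no rule changing /k/ to [tʃ] before the 1SG.POSS suffix.
Therefore /tʃ/ is basic and [k] is derived by depalatalization (palato-alveolar /tʃ/ becomes [k] when no front vowel follows).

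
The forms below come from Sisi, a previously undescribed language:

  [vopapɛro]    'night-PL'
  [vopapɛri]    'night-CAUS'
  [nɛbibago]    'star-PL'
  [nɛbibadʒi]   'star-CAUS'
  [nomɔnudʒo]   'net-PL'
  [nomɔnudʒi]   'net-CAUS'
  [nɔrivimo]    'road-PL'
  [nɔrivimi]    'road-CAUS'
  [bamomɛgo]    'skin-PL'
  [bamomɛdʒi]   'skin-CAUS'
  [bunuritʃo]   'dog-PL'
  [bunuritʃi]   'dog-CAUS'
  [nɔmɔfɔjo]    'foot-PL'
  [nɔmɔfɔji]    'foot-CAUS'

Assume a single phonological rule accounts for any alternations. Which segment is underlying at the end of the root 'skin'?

/g/

'skin' shows [g] ~ [dʒ] at the end of the stem ([bamomɛgo] vs [bamomɛdʒi]).
Compare 'net', with invariant [dʒ] in [nomɔnudʒo] and [nomɔnudʒi]: an analysis with underlying /dʒ/ and a rule producing [g] before the PL suffix would wrongly predict alternation here too.
The underlying segment must be /g/; /g/ becomes palato-alveolar [dʒ] before a front vowel, yielding [dʒ] there.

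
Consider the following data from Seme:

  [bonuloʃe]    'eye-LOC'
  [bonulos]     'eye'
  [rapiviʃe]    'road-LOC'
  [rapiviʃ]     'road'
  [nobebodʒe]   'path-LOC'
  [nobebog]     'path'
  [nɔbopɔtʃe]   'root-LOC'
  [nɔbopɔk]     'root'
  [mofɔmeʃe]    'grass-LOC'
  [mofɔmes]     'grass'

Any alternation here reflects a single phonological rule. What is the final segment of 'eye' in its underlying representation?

/s/

The root 'eye' surfaces as [bonuloʃe] and [bonulos], with a stem-final [ʃ] ~ [s] alternation.
Compare 'road', with invariant [ʃ] in [rapiviʃe] and [rapiviʃ]: an analysis with underlying /ʃ/ and a rule producing [s] in isolation would wrongly predict alternation here too.
Therefore /s/ is basic and [ʃ] is derived by palatalization before a front vowel (/k/, /g/ and /s/ become palato-alveolar [tʃ], [dʒ] and [ʃ] before a front vowel).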